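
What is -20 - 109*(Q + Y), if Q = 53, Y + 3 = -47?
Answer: -347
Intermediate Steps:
Y = -50 (Y = -3 - 47 = -50)
-20 - 109*(Q + Y) = -20 - 109*(53 - 50) = -20 - 109*3 = -20 - 327 = -347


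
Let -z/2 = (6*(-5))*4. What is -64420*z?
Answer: -15460800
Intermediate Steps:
z = 240 (z = -2*6*(-5)*4 = -(-60)*4 = -2*(-120) = 240)
-64420*z = -64420*240 = -15460800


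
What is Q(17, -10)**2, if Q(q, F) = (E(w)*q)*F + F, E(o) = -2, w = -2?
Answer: 108900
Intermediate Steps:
Q(q, F) = F - 2*F*q (Q(q, F) = (-2*q)*F + F = -2*F*q + F = F - 2*F*q)
Q(17, -10)**2 = (-10*(1 - 2*17))**2 = (-10*(1 - 34))**2 = (-10*(-33))**2 = 330**2 = 108900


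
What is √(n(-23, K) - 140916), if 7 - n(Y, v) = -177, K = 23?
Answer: 2*I*√35183 ≈ 375.14*I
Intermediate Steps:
n(Y, v) = 184 (n(Y, v) = 7 - 1*(-177) = 7 + 177 = 184)
√(n(-23, K) - 140916) = √(184 - 140916) = √(-140732) = 2*I*√35183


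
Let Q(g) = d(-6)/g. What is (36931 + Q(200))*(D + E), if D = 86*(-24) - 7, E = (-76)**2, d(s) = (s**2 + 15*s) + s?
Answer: 273656487/2 ≈ 1.3683e+8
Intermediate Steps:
d(s) = s**2 + 16*s
E = 5776
D = -2071 (D = -2064 - 7 = -2071)
Q(g) = -60/g (Q(g) = (-6*(16 - 6))/g = (-6*10)/g = -60/g)
(36931 + Q(200))*(D + E) = (36931 - 60/200)*(-2071 + 5776) = (36931 - 60*1/200)*3705 = (36931 - 3/10)*3705 = (369307/10)*3705 = 273656487/2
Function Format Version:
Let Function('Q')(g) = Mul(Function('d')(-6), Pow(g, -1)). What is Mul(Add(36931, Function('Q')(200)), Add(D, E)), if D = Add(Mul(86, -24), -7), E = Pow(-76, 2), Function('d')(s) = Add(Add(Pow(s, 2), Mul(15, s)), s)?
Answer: Rational(273656487, 2) ≈ 1.3683e+8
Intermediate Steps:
Function('d')(s) = Add(Pow(s, 2), Mul(16, s))
E = 5776
D = -2071 (D = Add(-2064, -7) = -2071)
Function('Q')(g) = Mul(-60, Pow(g, -1)) (Function('Q')(g) = Mul(Mul(-6, Add(16, -6)), Pow(g, -1)) = Mul(Mul(-6, 10), Pow(g, -1)) = Mul(-60, Pow(g, -1)))
Mul(Add(36931, Function('Q')(200)), Add(D, E)) = Mul(Add(36931, Mul(-60, Pow(200, -1))), Add(-2071, 5776)) = Mul(Add(36931, Mul(-60, Rational(1, 200))), 3705) = Mul(Add(36931, Rational(-3, 10)), 3705) = Mul(Rational(369307, 10), 3705) = Rational(273656487, 2)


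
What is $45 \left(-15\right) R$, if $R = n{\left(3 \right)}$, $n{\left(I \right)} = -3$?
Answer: $2025$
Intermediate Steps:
$R = -3$
$45 \left(-15\right) R = 45 \left(-15\right) \left(-3\right) = \left(-675\right) \left(-3\right) = 2025$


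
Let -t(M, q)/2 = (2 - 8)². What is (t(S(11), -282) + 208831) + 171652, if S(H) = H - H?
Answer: 380411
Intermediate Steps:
S(H) = 0
t(M, q) = -72 (t(M, q) = -2*(2 - 8)² = -2*(-6)² = -2*36 = -72)
(t(S(11), -282) + 208831) + 171652 = (-72 + 208831) + 171652 = 208759 + 171652 = 380411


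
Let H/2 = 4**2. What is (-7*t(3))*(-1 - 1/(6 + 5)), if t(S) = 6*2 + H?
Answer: 336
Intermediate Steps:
H = 32 (H = 2*4**2 = 2*16 = 32)
t(S) = 44 (t(S) = 6*2 + 32 = 12 + 32 = 44)
(-7*t(3))*(-1 - 1/(6 + 5)) = (-7*44)*(-1 - 1/(6 + 5)) = -308*(-1 - 1/11) = -308*(-12/11) = 336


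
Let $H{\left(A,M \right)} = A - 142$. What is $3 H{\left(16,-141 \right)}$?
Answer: $-378$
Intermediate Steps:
$H{\left(A,M \right)} = -142 + A$
$3 H{\left(16,-141 \right)} = 3 \left(-142 + 16\right) = 3 \left(-126\right) = -378$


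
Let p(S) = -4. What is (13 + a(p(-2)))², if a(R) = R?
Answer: 81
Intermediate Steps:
(13 + a(p(-2)))² = (13 - 4)² = 9² = 81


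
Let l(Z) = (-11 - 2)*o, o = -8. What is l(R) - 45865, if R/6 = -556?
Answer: -45761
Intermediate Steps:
R = -3336 (R = 6*(-556) = -3336)
l(Z) = 104 (l(Z) = (-11 - 2)*(-8) = -13*(-8) = 104)
l(R) - 45865 = 104 - 45865 = -45761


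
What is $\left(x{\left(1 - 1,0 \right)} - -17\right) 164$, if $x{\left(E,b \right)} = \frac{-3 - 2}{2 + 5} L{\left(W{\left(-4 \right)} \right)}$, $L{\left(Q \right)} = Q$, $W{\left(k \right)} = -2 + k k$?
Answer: $1148$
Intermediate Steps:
$W{\left(k \right)} = -2 + k^{2}$
$x{\left(E,b \right)} = -10$ ($x{\left(E,b \right)} = \frac{-3 - 2}{2 + 5} \left(-2 + \left(-4\right)^{2}\right) = - \frac{5}{7} \left(-2 + 16\right) = \left(-5\right) \frac{1}{7} \cdot 14 = \left(- \frac{5}{7}\right) 14 = -10$)
$\left(x{\left(1 - 1,0 \right)} - -17\right) 164 = \left(-10 - -17\right) 164 = \left(-10 + 17\right) 164 = 7 \cdot 164 = 1148$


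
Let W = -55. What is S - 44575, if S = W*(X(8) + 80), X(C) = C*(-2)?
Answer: -48095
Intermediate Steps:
X(C) = -2*C
S = -3520 (S = -55*(-2*8 + 80) = -55*(-16 + 80) = -55*64 = -3520)
S - 44575 = -3520 - 44575 = -48095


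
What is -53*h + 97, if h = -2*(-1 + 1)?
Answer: 97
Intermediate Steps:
h = 0 (h = -2*0 = 0)
-53*h + 97 = -53*0 + 97 = 0 + 97 = 97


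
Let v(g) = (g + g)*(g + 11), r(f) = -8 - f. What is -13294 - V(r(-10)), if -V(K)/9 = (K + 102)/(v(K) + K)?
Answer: -39830/3 ≈ -13277.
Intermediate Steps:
v(g) = 2*g*(11 + g) (v(g) = (2*g)*(11 + g) = 2*g*(11 + g))
V(K) = -9*(102 + K)/(K + 2*K*(11 + K)) (V(K) = -9*(K + 102)/(2*K*(11 + K) + K) = -9*(102 + K)/(K + 2*K*(11 + K)))
-13294 - V(r(-10)) = -13294 - 9*(-102 - (-8 - 1*(-10)))/((-8 - 1*(-10))*(23 + 2*(-8 - 1*(-10)))) = -13294 - 9*(-102 - (-8 + 10))/((-8 + 10)*(23 + 2*(-8 + 10))) = -13294 - 9*(-102 - 1*2)/(2*(23 + 2*2)) = -13294 - 9*(-102 - 2)/(2*(23 + 4)) = -13294 - 9*(-104)/(2*27) = -13294 - 1*(-52/3) = -13294 + 52/3 = -39830/3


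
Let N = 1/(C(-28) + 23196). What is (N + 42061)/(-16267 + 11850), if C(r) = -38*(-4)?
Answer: -982040229/103128116 ≈ -9.5225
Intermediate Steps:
C(r) = 152
N = 1/23348 (N = 1/(152 + 23196) = 1/23348 ≈ 4.2830e-5)
(N + 42061)/(-16267 + 11850) = (1/23348 + 42061)/(-16267 + 11850) = (982040229/23348)/(-4417) = (982040229/23348)*(-1/4417) = -982040229/103128116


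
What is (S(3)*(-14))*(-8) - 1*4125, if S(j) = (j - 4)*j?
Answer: -4461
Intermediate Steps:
S(j) = j*(-4 + j) (S(j) = (-4 + j)*j = j*(-4 + j))
(S(3)*(-14))*(-8) - 1*4125 = ((3*(-4 + 3))*(-14))*(-8) - 1*4125 = ((3*(-1))*(-14))*(-8) - 4125 = -3*(-14)*(-8) - 4125 = 42*(-8) - 4125 = -336 - 4125 = -4461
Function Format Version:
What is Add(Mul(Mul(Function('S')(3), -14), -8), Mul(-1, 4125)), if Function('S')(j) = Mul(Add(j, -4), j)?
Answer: -4461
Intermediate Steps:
Function('S')(j) = Mul(j, Add(-4, j)) (Function('S')(j) = Mul(Add(-4, j), j) = Mul(j, Add(-4, j)))
Add(Mul(Mul(Function('S')(3), -14), -8), Mul(-1, 4125)) = Add(Mul(Mul(Mul(3, Add(-4, 3)), -14), -8), Mul(-1, 4125)) = Add(Mul(Mul(Mul(3, -1), -14), -8), -4125) = Add(Mul(Mul(-3, -14), -8), -4125) = Add(Mul(42, -8), -4125) = Add(-336, -4125) = -4461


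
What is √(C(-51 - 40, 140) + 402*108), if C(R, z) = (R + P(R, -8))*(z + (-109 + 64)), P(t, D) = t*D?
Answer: √103931 ≈ 322.38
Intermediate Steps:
P(t, D) = D*t
C(R, z) = -7*R*(-45 + z) (C(R, z) = (R - 8*R)*(z + (-109 + 64)) = (-7*R)*(z - 45) = (-7*R)*(-45 + z) = -7*R*(-45 + z))
√(C(-51 - 40, 140) + 402*108) = √(7*(-51 - 40)*(45 - 1*140) + 402*108) = √(7*(-91)*(45 - 140) + 43416) = √(7*(-91)*(-95) + 43416) = √(60515 + 43416) = √103931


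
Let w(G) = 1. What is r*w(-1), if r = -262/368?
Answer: -131/184 ≈ -0.71196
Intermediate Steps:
r = -131/184 (r = -262*1/368 = -131/184 ≈ -0.71196)
r*w(-1) = -131/184*1 = -131/184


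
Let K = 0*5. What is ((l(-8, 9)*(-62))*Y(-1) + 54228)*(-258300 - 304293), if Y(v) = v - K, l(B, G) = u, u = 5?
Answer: -30682697034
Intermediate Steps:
K = 0
l(B, G) = 5
Y(v) = v (Y(v) = v - 1*0 = v + 0 = v)
((l(-8, 9)*(-62))*Y(-1) + 54228)*(-258300 - 304293) = ((5*(-62))*(-1) + 54228)*(-258300 - 304293) = (-310*(-1) + 54228)*(-562593) = (310 + 54228)*(-562593) = 54538*(-562593) = -30682697034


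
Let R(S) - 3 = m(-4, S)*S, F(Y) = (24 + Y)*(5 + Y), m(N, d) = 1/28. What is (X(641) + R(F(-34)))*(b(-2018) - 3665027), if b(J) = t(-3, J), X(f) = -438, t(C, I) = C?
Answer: 10894301675/7 ≈ 1.5563e+9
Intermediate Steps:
b(J) = -3
m(N, d) = 1/28
F(Y) = (5 + Y)*(24 + Y)
R(S) = 3 + S/28
(X(641) + R(F(-34)))*(b(-2018) - 3665027) = (-438 + (3 + (120 + (-34)² + 29*(-34))/28))*(-3 - 3665027) = (-438 + (3 + (120 + 1156 - 986)/28))*(-3665030) = (-438 + (3 + (1/28)*290))*(-3665030) = (-438 + (3 + 145/14))*(-3665030) = (-438 + 187/14)*(-3665030) = -5945/14*(-3665030) = 10894301675/7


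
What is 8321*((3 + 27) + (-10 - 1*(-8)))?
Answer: 232988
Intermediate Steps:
8321*((3 + 27) + (-10 - 1*(-8))) = 8321*(30 + (-10 + 8)) = 8321*(30 - 2) = 8321*28 = 232988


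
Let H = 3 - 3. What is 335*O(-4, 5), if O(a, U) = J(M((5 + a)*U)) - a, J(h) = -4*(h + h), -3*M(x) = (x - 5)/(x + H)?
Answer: 1340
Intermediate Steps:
H = 0
M(x) = -(-5 + x)/(3*x) (M(x) = -(x - 5)/(3*(x + 0)) = -(-5 + x)/(3*x))
J(h) = -8*h
O(a, U) = -a - 8*(5 - U*(5 + a))/(3*U*(5 + a)) (O(a, U) = -8*(5 - (5 + a)*U)/(3*((5 + a)*U)) - a = -8*(5 - U*(5 + a))/(3*(U*(5 + a))) - a = -8*1/(U*(5 + a))*(5 - U*(5 + a))/3 - a = -8*(5 - U*(5 + a))/(3*U*(5 + a)) - a = -a - 8*(5 - U*(5 + a))/(3*U*(5 + a)))
335*O(-4, 5) = 335*((1/3)*(-40 + 8*5*(5 - 4) - 3*5*(-4)*(5 - 4))/(5*(5 - 4))) = 335*((1/3)*(1/5)*(-40 + 8*5*1 - 3*5*(-4)*1)/1) = 335*((1/3)*(1/5)*1*(-40 + 40 + 60)) = 335*((1/3)*(1/5)*1*60) = 335*4 = 1340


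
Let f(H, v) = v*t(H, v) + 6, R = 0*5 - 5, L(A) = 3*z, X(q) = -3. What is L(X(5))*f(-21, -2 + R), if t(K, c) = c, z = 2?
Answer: 330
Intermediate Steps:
L(A) = 6 (L(A) = 3*2 = 6)
R = -5 (R = 0 - 5 = -5)
f(H, v) = 6 + v² (f(H, v) = v*v + 6 = v² + 6 = 6 + v²)
L(X(5))*f(-21, -2 + R) = 6*(6 + (-2 - 5)²) = 6*(6 + (-7)²) = 6*(6 + 49) = 6*55 = 330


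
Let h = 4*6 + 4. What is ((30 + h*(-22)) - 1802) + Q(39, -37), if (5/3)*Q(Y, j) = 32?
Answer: -11844/5 ≈ -2368.8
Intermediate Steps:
Q(Y, j) = 96/5 (Q(Y, j) = (3/5)*32 = 96/5)
h = 28 (h = 24 + 4 = 28)
((30 + h*(-22)) - 1802) + Q(39, -37) = ((30 + 28*(-22)) - 1802) + 96/5 = ((30 - 616) - 1802) + 96/5 = (-586 - 1802) + 96/5 = -2388 + 96/5 = -11844/5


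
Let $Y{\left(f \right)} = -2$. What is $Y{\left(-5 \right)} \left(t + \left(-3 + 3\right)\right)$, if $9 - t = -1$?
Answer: $-20$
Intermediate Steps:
$t = 10$ ($t = 9 - -1 = 9 + 1 = 10$)
$Y{\left(-5 \right)} \left(t + \left(-3 + 3\right)\right) = - 2 \left(10 + \left(-3 + 3\right)\right) = - 2 \left(10 + 0\right) = \left(-2\right) 10 = -20$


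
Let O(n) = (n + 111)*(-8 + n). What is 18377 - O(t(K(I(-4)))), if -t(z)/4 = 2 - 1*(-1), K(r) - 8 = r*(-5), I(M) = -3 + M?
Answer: 20357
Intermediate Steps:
K(r) = 8 - 5*r (K(r) = 8 + r*(-5) = 8 - 5*r)
t(z) = -12 (t(z) = -4*(2 - 1*(-1)) = -4*(2 + 1) = -4*3 = -12)
O(n) = (-8 + n)*(111 + n) (O(n) = (111 + n)*(-8 + n) = (-8 + n)*(111 + n))
18377 - O(t(K(I(-4)))) = 18377 - (-888 + (-12)**2 + 103*(-12)) = 18377 - (-888 + 144 - 1236) = 18377 - 1*(-1980) = 18377 + 1980 = 20357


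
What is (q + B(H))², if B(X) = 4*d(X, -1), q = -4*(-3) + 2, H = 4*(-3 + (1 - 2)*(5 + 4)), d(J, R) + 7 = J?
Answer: 42436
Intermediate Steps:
d(J, R) = -7 + J
H = -48 (H = 4*(-3 - 1*9) = 4*(-3 - 9) = 4*(-12) = -48)
q = 14 (q = 12 + 2 = 14)
B(X) = -28 + 4*X (B(X) = 4*(-7 + X) = -28 + 4*X)
(q + B(H))² = (14 + (-28 + 4*(-48)))² = (14 + (-28 - 192))² = (14 - 220)² = (-206)² = 42436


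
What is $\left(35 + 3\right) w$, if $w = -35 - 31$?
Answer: $-2508$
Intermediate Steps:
$w = -66$
$\left(35 + 3\right) w = \left(35 + 3\right) \left(-66\right) = 38 \left(-66\right) = -2508$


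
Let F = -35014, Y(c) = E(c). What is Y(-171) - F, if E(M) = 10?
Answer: 35024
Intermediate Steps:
Y(c) = 10
Y(-171) - F = 10 - 1*(-35014) = 10 + 35014 = 35024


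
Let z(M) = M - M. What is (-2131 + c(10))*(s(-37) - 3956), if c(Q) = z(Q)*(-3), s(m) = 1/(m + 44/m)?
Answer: 11912002315/1413 ≈ 8.4303e+6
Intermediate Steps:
z(M) = 0
c(Q) = 0 (c(Q) = 0*(-3) = 0)
(-2131 + c(10))*(s(-37) - 3956) = (-2131 + 0)*(-37/(44 + (-37)²) - 3956) = -2131*(-37/(44 + 1369) - 3956) = -2131*(-37/1413 - 3956) = -2131*(-5589865/1413) = 11912002315/1413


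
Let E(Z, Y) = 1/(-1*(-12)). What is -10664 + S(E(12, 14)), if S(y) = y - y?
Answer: -10664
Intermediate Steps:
E(Z, Y) = 1/12
S(y) = 0
-10664 + S(E(12, 14)) = -10664 + 0 = -10664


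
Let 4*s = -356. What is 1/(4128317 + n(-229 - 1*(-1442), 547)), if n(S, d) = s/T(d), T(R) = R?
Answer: 547/2258189310 ≈ 2.4223e-7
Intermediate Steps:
s = -89 (s = (¼)*(-356) = -89)
n(S, d) = -89/d
1/(4128317 + n(-229 - 1*(-1442), 547)) = 1/(4128317 - 89/547) = 1/(2258189310/547) = 547/2258189310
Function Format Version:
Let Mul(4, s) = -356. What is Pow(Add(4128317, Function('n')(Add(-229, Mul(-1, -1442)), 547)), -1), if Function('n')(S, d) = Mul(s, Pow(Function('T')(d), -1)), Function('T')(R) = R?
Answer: Rational(547, 2258189310) ≈ 2.4223e-7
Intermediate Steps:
s = -89 (s = Mul(Rational(1, 4), -356) = -89)
Function('n')(S, d) = Mul(-89, Pow(d, -1))
Pow(Add(4128317, Function('n')(Add(-229, Mul(-1, -1442)), 547)), -1) = Pow(Add(4128317, Mul(-89, Pow(547, -1))), -1) = Pow(Add(4128317, Mul(-89, Rational(1, 547))), -1) = Pow(Add(4128317, Rational(-89, 547)), -1) = Pow(Rational(2258189310, 547), -1) = Rational(547, 2258189310)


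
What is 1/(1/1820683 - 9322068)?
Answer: -1820683/16972530732443 ≈ -1.0727e-7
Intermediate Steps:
1/(1/1820683 - 9322068) = 1/(-16972530732443/1820683) = -1820683/16972530732443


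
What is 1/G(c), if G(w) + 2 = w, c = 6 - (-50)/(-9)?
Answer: -9/14 ≈ -0.64286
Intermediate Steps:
c = 4/9 (c = 6 - (-50)*(-1)/9 = 6 - 1*50/9 = 6 - 50/9 = 4/9 ≈ 0.44444)
G(w) = -2 + w
1/G(c) = 1/(-2 + 4/9) = 1/(-14/9) = -9/14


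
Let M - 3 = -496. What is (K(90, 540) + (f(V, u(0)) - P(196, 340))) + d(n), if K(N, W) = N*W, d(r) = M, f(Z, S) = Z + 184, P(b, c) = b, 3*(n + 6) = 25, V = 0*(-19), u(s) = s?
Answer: 48095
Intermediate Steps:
V = 0
n = 7/3 (n = -6 + (1/3)*25 = -6 + 25/3 = 7/3 ≈ 2.3333)
f(Z, S) = 184 + Z
M = -493 (M = 3 - 496 = -493)
d(r) = -493
(K(90, 540) + (f(V, u(0)) - P(196, 340))) + d(n) = (90*540 + ((184 + 0) - 1*196)) - 493 = (48600 + (184 - 196)) - 493 = (48600 - 12) - 493 = 48588 - 493 = 48095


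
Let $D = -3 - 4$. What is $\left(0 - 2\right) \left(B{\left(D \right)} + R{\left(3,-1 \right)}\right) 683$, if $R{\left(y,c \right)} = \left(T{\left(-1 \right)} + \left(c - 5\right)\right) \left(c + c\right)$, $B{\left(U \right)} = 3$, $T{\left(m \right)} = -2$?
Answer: $-25954$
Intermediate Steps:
$D = -7$
$R{\left(y,c \right)} = 2 c \left(-7 + c\right)$ ($R{\left(y,c \right)} = \left(-2 + \left(c - 5\right)\right) \left(c + c\right) = \left(-2 + \left(c - 5\right)\right) 2 c = \left(-2 + \left(-5 + c\right)\right) 2 c = \left(-7 + c\right) 2 c = 2 c \left(-7 + c\right)$)
$\left(0 - 2\right) \left(B{\left(D \right)} + R{\left(3,-1 \right)}\right) 683 = \left(0 - 2\right) \left(3 + 2 \left(-1\right) \left(-7 - 1\right)\right) 683 = - 2 \left(3 + 2 \left(-1\right) \left(-8\right)\right) 683 = - 2 \left(3 + 16\right) 683 = \left(-2\right) 19 \cdot 683 = \left(-38\right) 683 = -25954$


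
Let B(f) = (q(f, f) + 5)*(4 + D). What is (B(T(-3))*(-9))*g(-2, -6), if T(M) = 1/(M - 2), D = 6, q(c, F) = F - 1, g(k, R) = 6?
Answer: -2052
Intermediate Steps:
q(c, F) = -1 + F
T(M) = 1/(-2 + M)
B(f) = 40 + 10*f (B(f) = ((-1 + f) + 5)*(4 + 6) = (4 + f)*10 = 40 + 10*f)
(B(T(-3))*(-9))*g(-2, -6) = ((40 + 10/(-2 - 3))*(-9))*6 = ((40 + 10/(-5))*(-9))*6 = ((40 + 10*(-⅕))*(-9))*6 = ((40 - 2)*(-9))*6 = (38*(-9))*6 = -342*6 = -2052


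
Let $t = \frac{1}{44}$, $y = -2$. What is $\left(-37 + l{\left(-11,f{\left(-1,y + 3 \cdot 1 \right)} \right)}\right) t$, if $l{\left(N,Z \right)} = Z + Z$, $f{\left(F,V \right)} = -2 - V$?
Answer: $- \frac{43}{44} \approx -0.97727$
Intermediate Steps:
$l{\left(N,Z \right)} = 2 Z$
$t = \frac{1}{44} \approx 0.022727$
$\left(-37 + l{\left(-11,f{\left(-1,y + 3 \cdot 1 \right)} \right)}\right) t = \left(-37 + 2 \left(-2 - \left(-2 + 3 \cdot 1\right)\right)\right) \frac{1}{44} = \left(-37 + 2 \left(-2 - \left(-2 + 3\right)\right)\right) \frac{1}{44} = \left(-37 + 2 \left(-2 - 1\right)\right) \frac{1}{44} = \left(-37 + 2 \left(-3\right)\right) \frac{1}{44} = \left(-37 - 6\right) \frac{1}{44} = \left(-43\right) \frac{1}{44} = - \frac{43}{44}$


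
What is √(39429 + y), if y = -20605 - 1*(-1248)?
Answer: 2*√5018 ≈ 141.68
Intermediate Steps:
y = -19357 (y = -20605 + 1248 = -19357)
√(39429 + y) = √(39429 - 19357) = √20072 = 2*√5018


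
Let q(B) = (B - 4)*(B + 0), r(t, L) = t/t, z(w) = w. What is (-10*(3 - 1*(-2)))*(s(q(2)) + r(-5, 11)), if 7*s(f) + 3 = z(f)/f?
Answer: -250/7 ≈ -35.714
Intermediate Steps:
r(t, L) = 1
q(B) = B*(-4 + B) (q(B) = (-4 + B)*B = B*(-4 + B))
s(f) = -2/7 (s(f) = -3/7 + (f/f)/7 = -3/7 + (⅐)*1 = -3/7 + ⅐ = -2/7)
(-10*(3 - 1*(-2)))*(s(q(2)) + r(-5, 11)) = (-10*(3 - 1*(-2)))*(-2/7 + 1) = -10*(3 + 2)*(5/7) = -10*5*(5/7) = -50*5/7 = -250/7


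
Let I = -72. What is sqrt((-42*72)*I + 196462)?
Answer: sqrt(414190) ≈ 643.58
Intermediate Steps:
sqrt((-42*72)*I + 196462) = sqrt(-42*72*(-72) + 196462) = sqrt(-3024*(-72) + 196462) = sqrt(217728 + 196462) = sqrt(414190)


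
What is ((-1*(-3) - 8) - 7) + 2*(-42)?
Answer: -96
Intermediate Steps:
((-1*(-3) - 8) - 7) + 2*(-42) = ((3 - 8) - 7) - 84 = (-5 - 7) - 84 = -12 - 84 = -96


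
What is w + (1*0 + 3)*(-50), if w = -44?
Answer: -194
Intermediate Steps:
w + (1*0 + 3)*(-50) = -44 + (1*0 + 3)*(-50) = -44 + (0 + 3)*(-50) = -44 + 3*(-50) = -44 - 150 = -194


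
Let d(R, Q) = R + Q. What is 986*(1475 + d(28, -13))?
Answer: 1469140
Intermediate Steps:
d(R, Q) = Q + R
986*(1475 + d(28, -13)) = 986*(1475 + (-13 + 28)) = 986*(1475 + 15) = 986*1490 = 1469140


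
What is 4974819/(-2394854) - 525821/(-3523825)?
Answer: -16271127037541/8439046396550 ≈ -1.9281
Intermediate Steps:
4974819/(-2394854) - 525821/(-3523825) = 4974819*(-1/2394854) - 525821*(-1/3523825) = -4974819/2394854 + 525821/3523825 = -16271127037541/8439046396550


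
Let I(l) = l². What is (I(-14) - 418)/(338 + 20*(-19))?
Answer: 37/7 ≈ 5.2857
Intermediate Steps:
(I(-14) - 418)/(338 + 20*(-19)) = ((-14)² - 418)/(338 + 20*(-19)) = (196 - 418)/(338 - 380) = -222/(-42) = -222*(-1/42) = 37/7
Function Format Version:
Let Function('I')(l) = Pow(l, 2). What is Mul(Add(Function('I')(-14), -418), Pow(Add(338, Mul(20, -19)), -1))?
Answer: Rational(37, 7) ≈ 5.2857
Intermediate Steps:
Mul(Add(Function('I')(-14), -418), Pow(Add(338, Mul(20, -19)), -1)) = Mul(Add(Pow(-14, 2), -418), Pow(Add(338, Mul(20, -19)), -1)) = Mul(Add(196, -418), Pow(Add(338, -380), -1)) = Mul(-222, Pow(-42, -1)) = Mul(-222, Rational(-1, 42)) = Rational(37, 7)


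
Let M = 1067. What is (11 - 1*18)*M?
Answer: -7469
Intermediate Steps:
(11 - 1*18)*M = (11 - 1*18)*1067 = (11 - 18)*1067 = -7*1067 = -7469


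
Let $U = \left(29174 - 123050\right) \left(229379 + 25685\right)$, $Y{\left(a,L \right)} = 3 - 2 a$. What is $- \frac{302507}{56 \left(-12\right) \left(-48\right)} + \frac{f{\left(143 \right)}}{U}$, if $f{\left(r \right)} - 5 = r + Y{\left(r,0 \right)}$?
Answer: $- \frac{75451510372103}{8045314389504} \approx -9.3783$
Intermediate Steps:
$f{\left(r \right)} = 8 - r$ ($f{\left(r \right)} = 5 + \left(r - \left(-3 + 2 r\right)\right) = 5 - \left(-3 + r\right) = 8 - r$)
$U = -23944388064$ ($U = \left(-93876\right) 255064 = -23944388064$)
$- \frac{302507}{56 \left(-12\right) \left(-48\right)} + \frac{f{\left(143 \right)}}{U} = - \frac{302507}{56 \left(-12\right) \left(-48\right)} + \frac{8 - 143}{-23944388064} = - \frac{302507}{\left(-672\right) \left(-48\right)} + \left(8 - 143\right) \left(- \frac{1}{23944388064}\right) = - \frac{302507}{32256} - - \frac{45}{7981462688} = \left(-302507\right) \frac{1}{32256} + \frac{45}{7981462688} = - \frac{302507}{32256} + \frac{45}{7981462688} = - \frac{75451510372103}{8045314389504}$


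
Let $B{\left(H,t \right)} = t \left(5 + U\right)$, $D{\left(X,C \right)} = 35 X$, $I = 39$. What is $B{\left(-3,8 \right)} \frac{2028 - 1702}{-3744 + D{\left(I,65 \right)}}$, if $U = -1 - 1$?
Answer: $- \frac{2608}{793} \approx -3.2888$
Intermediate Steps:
$U = -2$
$B{\left(H,t \right)} = 3 t$ ($B{\left(H,t \right)} = t \left(5 - 2\right) = t 3 = 3 t$)
$B{\left(-3,8 \right)} \frac{2028 - 1702}{-3744 + D{\left(I,65 \right)}} = 3 \cdot 8 \frac{2028 - 1702}{-3744 + 35 \cdot 39} = 24 \frac{326}{-3744 + 1365} = 24 \frac{326}{-2379} = 24 \cdot 326 \left(- \frac{1}{2379}\right) = 24 \left(- \frac{326}{2379}\right) = - \frac{2608}{793}$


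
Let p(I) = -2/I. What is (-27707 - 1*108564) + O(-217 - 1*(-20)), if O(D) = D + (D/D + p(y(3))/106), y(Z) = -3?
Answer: -21698252/159 ≈ -1.3647e+5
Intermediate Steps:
O(D) = 160/159 + D (O(D) = D + (D/D - 2/(-3)/106) = D + (1 - 2*(-1/3)*(1/106)) = D + (1 + (2/3)*(1/106)) = D + (1 + 1/159) = D + 160/159 = 160/159 + D)
(-27707 - 1*108564) + O(-217 - 1*(-20)) = (-27707 - 1*108564) + (160/159 + (-217 - 1*(-20))) = (-27707 - 108564) + (160/159 + (-217 + 20)) = -136271 + (160/159 - 197) = -136271 - 31163/159 = -21698252/159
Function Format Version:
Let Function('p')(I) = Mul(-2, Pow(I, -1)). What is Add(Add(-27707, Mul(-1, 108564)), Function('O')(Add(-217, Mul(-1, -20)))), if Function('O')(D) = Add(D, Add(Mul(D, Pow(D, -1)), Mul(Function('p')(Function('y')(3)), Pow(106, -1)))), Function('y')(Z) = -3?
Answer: Rational(-21698252, 159) ≈ -1.3647e+5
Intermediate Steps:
Function('O')(D) = Add(Rational(160, 159), D) (Function('O')(D) = Add(D, Add(Mul(D, Pow(D, -1)), Mul(Mul(-2, Pow(-3, -1)), Pow(106, -1)))) = Add(D, Add(1, Mul(Mul(-2, Rational(-1, 3)), Rational(1, 106)))) = Add(D, Add(1, Mul(Rational(2, 3), Rational(1, 106)))) = Add(D, Add(1, Rational(1, 159))) = Add(D, Rational(160, 159)) = Add(Rational(160, 159), D))
Add(Add(-27707, Mul(-1, 108564)), Function('O')(Add(-217, Mul(-1, -20)))) = Add(Add(-27707, Mul(-1, 108564)), Add(Rational(160, 159), Add(-217, Mul(-1, -20)))) = Add(Add(-27707, -108564), Add(Rational(160, 159), Add(-217, 20))) = Add(-136271, Add(Rational(160, 159), -197)) = Add(-136271, Rational(-31163, 159)) = Rational(-21698252, 159)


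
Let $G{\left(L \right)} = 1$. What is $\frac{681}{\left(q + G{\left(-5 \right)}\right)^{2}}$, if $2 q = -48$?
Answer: $\frac{681}{529} \approx 1.2873$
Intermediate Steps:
$q = -24$ ($q = \frac{1}{2} \left(-48\right) = -24$)
$\frac{681}{\left(q + G{\left(-5 \right)}\right)^{2}} = \frac{681}{\left(-24 + 1\right)^{2}} = \frac{681}{\left(-23\right)^{2}} = \frac{681}{529}$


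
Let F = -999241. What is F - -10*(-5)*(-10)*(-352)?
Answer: -1175241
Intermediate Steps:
F - -10*(-5)*(-10)*(-352) = -999241 - -10*(-5)*(-10)*(-352) = -999241 - 50*(-10)*(-352) = -999241 - (-500)*(-352) = -999241 - 1*176000 = -999241 - 176000 = -1175241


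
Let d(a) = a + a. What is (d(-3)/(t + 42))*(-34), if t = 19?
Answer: 204/61 ≈ 3.3443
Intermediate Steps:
d(a) = 2*a
(d(-3)/(t + 42))*(-34) = ((2*(-3))/(19 + 42))*(-34) = -6/61*(-34) = 204/61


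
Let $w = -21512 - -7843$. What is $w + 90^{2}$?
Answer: $-5569$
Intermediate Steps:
$w = -13669$ ($w = -21512 + 7843 = -13669$)
$w + 90^{2} = -13669 + 90^{2} = -13669 + 8100 = -5569$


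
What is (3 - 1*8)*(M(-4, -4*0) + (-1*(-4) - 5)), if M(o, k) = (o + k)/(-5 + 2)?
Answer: -5/3 ≈ -1.6667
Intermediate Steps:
M(o, k) = -k/3 - o/3 (M(o, k) = (k + o)/(-3) = (k + o)*(-1/3) = -k/3 - o/3)
(3 - 1*8)*(M(-4, -4*0) + (-1*(-4) - 5)) = (3 - 1*8)*((-(-4)*0/3 - 1/3*(-4)) + (-1*(-4) - 5)) = (3 - 8)*((-1/3*0 + 4/3) + (4 - 5)) = -5*((0 + 4/3) - 1) = -5*(4/3 - 1) = -5*1/3 = -5/3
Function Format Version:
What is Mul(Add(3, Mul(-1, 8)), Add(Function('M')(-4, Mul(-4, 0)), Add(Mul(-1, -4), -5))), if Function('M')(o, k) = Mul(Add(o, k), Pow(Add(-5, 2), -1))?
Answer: Rational(-5, 3) ≈ -1.6667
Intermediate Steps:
Function('M')(o, k) = Add(Mul(Rational(-1, 3), k), Mul(Rational(-1, 3), o)) (Function('M')(o, k) = Mul(Add(k, o), Pow(-3, -1)) = Mul(Add(k, o), Rational(-1, 3)) = Add(Mul(Rational(-1, 3), k), Mul(Rational(-1, 3), o)))
Mul(Add(3, Mul(-1, 8)), Add(Function('M')(-4, Mul(-4, 0)), Add(Mul(-1, -4), -5))) = Mul(Add(3, Mul(-1, 8)), Add(Add(Mul(Rational(-1, 3), Mul(-4, 0)), Mul(Rational(-1, 3), -4)), Add(Mul(-1, -4), -5))) = Mul(Add(3, -8), Add(Add(Mul(Rational(-1, 3), 0), Rational(4, 3)), Add(4, -5))) = Mul(-5, Add(Add(0, Rational(4, 3)), -1)) = Mul(-5, Add(Rational(4, 3), -1)) = Mul(-5, Rational(1, 3)) = Rational(-5, 3)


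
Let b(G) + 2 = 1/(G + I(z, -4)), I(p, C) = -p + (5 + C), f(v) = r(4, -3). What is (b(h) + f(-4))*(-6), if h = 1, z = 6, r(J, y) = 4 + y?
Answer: 15/2 ≈ 7.5000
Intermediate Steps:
f(v) = 1 (f(v) = 4 - 3 = 1)
I(p, C) = 5 + C - p
b(G) = -2 + 1/(-5 + G) (b(G) = -2 + 1/(G + (5 - 4 - 1*6)) = -2 + 1/(G + (5 - 4 - 6)) = -2 + 1/(G - 5) = -2 + 1/(-5 + G))
(b(h) + f(-4))*(-6) = ((11 - 2*1)/(-5 + 1) + 1)*(-6) = ((11 - 2)/(-4) + 1)*(-6) = (-1/4*9 + 1)*(-6) = (-9/4 + 1)*(-6) = -5/4*(-6) = 15/2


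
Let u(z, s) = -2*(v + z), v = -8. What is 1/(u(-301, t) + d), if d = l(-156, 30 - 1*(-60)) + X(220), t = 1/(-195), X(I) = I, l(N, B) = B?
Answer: 1/928 ≈ 0.0010776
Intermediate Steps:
t = -1/195 ≈ -0.0051282
u(z, s) = 16 - 2*z (u(z, s) = -2*(-8 + z) = 16 - 2*z)
d = 310 (d = (30 - 1*(-60)) + 220 = (30 + 60) + 220 = 90 + 220 = 310)
1/(u(-301, t) + d) = 1/((16 - 2*(-301)) + 310) = 1/((16 + 602) + 310) = 1/(618 + 310) = 1/928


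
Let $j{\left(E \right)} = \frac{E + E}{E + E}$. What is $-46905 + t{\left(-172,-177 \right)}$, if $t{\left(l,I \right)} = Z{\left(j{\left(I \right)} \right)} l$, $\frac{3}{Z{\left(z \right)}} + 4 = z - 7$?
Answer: $- \frac{234267}{5} \approx -46853.0$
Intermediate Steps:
$j{\left(E \right)} = 1$ ($j{\left(E \right)} = \frac{2 E}{2 E} = 2 E \frac{1}{2 E} = 1$)
$Z{\left(z \right)} = \frac{3}{-11 + z}$ ($Z{\left(z \right)} = \frac{3}{-4 + \left(z - 7\right)} = \frac{3}{-4 + \left(-7 + z\right)} = \frac{3}{-11 + z}$)
$t{\left(l,I \right)} = - \frac{3 l}{10}$ ($t{\left(l,I \right)} = \frac{3}{-11 + 1} l = \frac{3}{-10} l = 3 \left(- \frac{1}{10}\right) l = - \frac{3 l}{10}$)
$-46905 + t{\left(-172,-177 \right)} = -46905 - - \frac{258}{5} = -46905 + \frac{258}{5} = - \frac{234267}{5}$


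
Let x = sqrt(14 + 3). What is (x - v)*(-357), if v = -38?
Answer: -13566 - 357*sqrt(17) ≈ -15038.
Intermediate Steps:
x = sqrt(17) ≈ 4.1231
(x - v)*(-357) = (sqrt(17) - 1*(-38))*(-357) = (sqrt(17) + 38)*(-357) = (38 + sqrt(17))*(-357) = -13566 - 357*sqrt(17)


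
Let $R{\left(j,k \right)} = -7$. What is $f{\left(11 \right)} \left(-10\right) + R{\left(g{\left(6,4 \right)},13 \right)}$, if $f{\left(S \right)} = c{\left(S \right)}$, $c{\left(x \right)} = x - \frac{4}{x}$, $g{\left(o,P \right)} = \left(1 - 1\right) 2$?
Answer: $- \frac{1247}{11} \approx -113.36$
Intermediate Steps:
$g{\left(o,P \right)} = 0$ ($g{\left(o,P \right)} = 0 \cdot 2 = 0$)
$c{\left(x \right)} = x - \frac{4}{x}$
$f{\left(S \right)} = S - \frac{4}{S}$
$f{\left(11 \right)} \left(-10\right) + R{\left(g{\left(6,4 \right)},13 \right)} = \left(11 - \frac{4}{11}\right) \left(-10\right) - 7 = \frac{117}{11} \left(-10\right) - 7 = - \frac{1170}{11} - 7 = - \frac{1247}{11}$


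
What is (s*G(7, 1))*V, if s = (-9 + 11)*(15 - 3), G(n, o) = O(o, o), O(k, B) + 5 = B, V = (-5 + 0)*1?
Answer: 480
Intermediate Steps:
V = -5 (V = -5*1 = -5)
O(k, B) = -5 + B
G(n, o) = -5 + o
s = 24 (s = 2*12 = 24)
(s*G(7, 1))*V = (24*(-5 + 1))*(-5) = (24*(-4))*(-5) = -96*(-5) = 480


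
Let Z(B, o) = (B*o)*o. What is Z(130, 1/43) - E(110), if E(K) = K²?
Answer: -22372770/1849 ≈ -12100.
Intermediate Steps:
Z(B, o) = B*o²
Z(130, 1/43) - E(110) = 130*(1/43)² - 1*110² = 130*(1/43)² - 1*12100 = 130*(1/1849) - 12100 = 130/1849 - 12100 = -22372770/1849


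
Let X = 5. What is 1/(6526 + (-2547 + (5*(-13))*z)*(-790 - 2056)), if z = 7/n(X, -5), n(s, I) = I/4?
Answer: 1/6219344 ≈ 1.6079e-7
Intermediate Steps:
n(s, I) = I/4 (n(s, I) = I*(¼) = I/4)
z = -28/5 (z = 7/(((¼)*(-5))) = 7/(-5/4) = 7*(-⅘) = -28/5 ≈ -5.6000)
1/(6526 + (-2547 + (5*(-13))*z)*(-790 - 2056)) = 1/(6526 + (-2547 + (5*(-13))*(-28/5))*(-790 - 2056)) = 1/(6526 + (-2547 - 65*(-28/5))*(-2846)) = 1/(6526 + (-2547 + 364)*(-2846)) = 1/(6526 - 2183*(-2846)) = 1/(6526 + 6212818) = 1/6219344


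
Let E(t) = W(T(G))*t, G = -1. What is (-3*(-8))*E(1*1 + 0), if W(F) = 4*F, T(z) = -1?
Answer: -96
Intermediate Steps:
E(t) = -4*t (E(t) = (4*(-1))*t = -4*t)
(-3*(-8))*E(1*1 + 0) = (-3*(-8))*(-4*(1*1 + 0)) = 24*(-4*(1 + 0)) = 24*(-4*1) = 24*(-4) = -96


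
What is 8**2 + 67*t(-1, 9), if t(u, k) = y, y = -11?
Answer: -673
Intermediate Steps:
t(u, k) = -11
8**2 + 67*t(-1, 9) = 8**2 + 67*(-11) = 64 - 737 = -673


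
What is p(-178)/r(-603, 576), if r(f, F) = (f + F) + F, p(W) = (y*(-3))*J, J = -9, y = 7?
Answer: 21/61 ≈ 0.34426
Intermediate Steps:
p(W) = 189 (p(W) = (7*(-3))*(-9) = -21*(-9) = 189)
r(f, F) = f + 2*F (r(f, F) = (F + f) + F = f + 2*F)
p(-178)/r(-603, 576) = 189/(-603 + 2*576) = 189/(-603 + 1152) = 189/549 = 189*(1/549) = 21/61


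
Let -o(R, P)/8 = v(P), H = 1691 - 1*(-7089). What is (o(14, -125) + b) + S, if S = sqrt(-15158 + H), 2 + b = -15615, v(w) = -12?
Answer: -15521 + I*sqrt(6378) ≈ -15521.0 + 79.862*I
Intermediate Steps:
H = 8780 (H = 1691 + 7089 = 8780)
b = -15617 (b = -2 - 15615 = -15617)
o(R, P) = 96 (o(R, P) = -8*(-12) = 96)
S = I*sqrt(6378) (S = sqrt(-15158 + 8780) = sqrt(-6378) = I*sqrt(6378) ≈ 79.862*I)
(o(14, -125) + b) + S = (96 - 15617) + I*sqrt(6378) = -15521 + I*sqrt(6378)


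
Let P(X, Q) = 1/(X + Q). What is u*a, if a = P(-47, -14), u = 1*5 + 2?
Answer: -7/61 ≈ -0.11475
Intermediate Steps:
P(X, Q) = 1/(Q + X)
u = 7 (u = 5 + 2 = 7)
a = -1/61 (a = 1/(-14 - 47) = 1/(-61) = -1/61 ≈ -0.016393)
u*a = 7*(-1/61) = -7/61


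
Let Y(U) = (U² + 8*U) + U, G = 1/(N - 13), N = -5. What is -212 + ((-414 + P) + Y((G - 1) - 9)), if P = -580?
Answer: -387305/324 ≈ -1195.4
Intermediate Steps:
G = -1/18 (G = 1/(-5 - 13) = 1/(-18) = -1/18 ≈ -0.055556)
Y(U) = U² + 9*U
-212 + ((-414 + P) + Y((G - 1) - 9)) = -212 + ((-414 - 580) + ((-1/18 - 1) - 9)*(9 + ((-1/18 - 1) - 9))) = -212 + (-994 + (-19/18 - 9)*(9 + (-19/18 - 9))) = -212 + (-994 - 181*(9 - 181/18)/18) = -212 + (-994 - 181/18*(-19/18)) = -212 + (-994 + 3439/324) = -212 - 318617/324 = -387305/324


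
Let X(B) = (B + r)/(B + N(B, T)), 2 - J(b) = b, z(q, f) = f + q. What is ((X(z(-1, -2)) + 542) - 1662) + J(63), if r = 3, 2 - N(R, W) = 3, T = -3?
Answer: -1181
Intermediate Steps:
N(R, W) = -1 (N(R, W) = 2 - 1*3 = 2 - 3 = -1)
J(b) = 2 - b
X(B) = (3 + B)/(-1 + B) (X(B) = (B + 3)/(B - 1) = (3 + B)/(-1 + B))
((X(z(-1, -2)) + 542) - 1662) + J(63) = (((3 + (-2 - 1))/(-1 + (-2 - 1)) + 542) - 1662) + (2 - 1*63) = (((3 - 3)/(-1 - 3) + 542) - 1662) + (2 - 63) = ((0/(-4) + 542) - 1662) - 61 = ((-¼*0 + 542) - 1662) - 61 = ((0 + 542) - 1662) - 61 = (542 - 1662) - 61 = -1120 - 61 = -1181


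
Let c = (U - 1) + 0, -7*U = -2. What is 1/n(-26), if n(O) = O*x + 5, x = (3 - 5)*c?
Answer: -7/225 ≈ -0.031111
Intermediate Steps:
U = 2/7 (U = -1/7*(-2) = 2/7 ≈ 0.28571)
c = -5/7 (c = (2/7 - 1) + 0 = -5/7 + 0 = -5/7 ≈ -0.71429)
x = 10/7 (x = (3 - 5)*(-5/7) = -2*(-5/7) = 10/7 ≈ 1.4286)
n(O) = 5 + 10*O/7 (n(O) = O*(10/7) + 5 = 10*O/7 + 5 = 5 + 10*O/7)
1/n(-26) = 1/(5 + (10/7)*(-26)) = 1/(5 - 260/7) = 1/(-225/7) = -7/225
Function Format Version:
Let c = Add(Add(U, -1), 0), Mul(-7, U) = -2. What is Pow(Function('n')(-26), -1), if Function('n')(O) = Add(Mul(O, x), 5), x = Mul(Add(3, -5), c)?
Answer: Rational(-7, 225) ≈ -0.031111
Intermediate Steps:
U = Rational(2, 7) (U = Mul(Rational(-1, 7), -2) = Rational(2, 7) ≈ 0.28571)
c = Rational(-5, 7) (c = Add(Add(Rational(2, 7), -1), 0) = Add(Rational(-5, 7), 0) = Rational(-5, 7) ≈ -0.71429)
x = Rational(10, 7) (x = Mul(Add(3, -5), Rational(-5, 7)) = Mul(-2, Rational(-5, 7)) = Rational(10, 7) ≈ 1.4286)
Function('n')(O) = Add(5, Mul(Rational(10, 7), O)) (Function('n')(O) = Add(Mul(O, Rational(10, 7)), 5) = Add(Mul(Rational(10, 7), O), 5) = Add(5, Mul(Rational(10, 7), O)))
Pow(Function('n')(-26), -1) = Pow(Add(5, Mul(Rational(10, 7), -26)), -1) = Pow(Add(5, Rational(-260, 7)), -1) = Pow(Rational(-225, 7), -1) = Rational(-7, 225)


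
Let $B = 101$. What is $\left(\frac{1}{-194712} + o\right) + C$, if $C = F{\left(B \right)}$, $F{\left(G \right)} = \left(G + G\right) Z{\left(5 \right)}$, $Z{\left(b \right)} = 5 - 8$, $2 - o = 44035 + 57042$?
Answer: $- \frac{19798510873}{194712} \approx -1.0168 \cdot 10^{5}$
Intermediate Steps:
$o = -101075$ ($o = 2 - \left(44035 + 57042\right) = 2 - 101077 = -101075$)
$Z{\left(b \right)} = -3$ ($Z{\left(b \right)} = 5 - 8 = -3$)
$F{\left(G \right)} = - 6 G$ ($F{\left(G \right)} = \left(G + G\right) \left(-3\right) = 2 G \left(-3\right) = - 6 G$)
$C = -606$ ($C = \left(-6\right) 101 = -606$)
$\left(\frac{1}{-194712} + o\right) + C = \left(\frac{1}{-194712} - 101075\right) - 606 = \left(- \frac{1}{194712} - 101075\right) - 606 = - \frac{19680515401}{194712} - 606 = - \frac{19798510873}{194712}$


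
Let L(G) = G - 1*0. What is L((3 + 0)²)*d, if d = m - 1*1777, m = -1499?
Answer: -29484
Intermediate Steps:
L(G) = G (L(G) = G + 0 = G)
d = -3276 (d = -1499 - 1*1777 = -1499 - 1777 = -3276)
L((3 + 0)²)*d = (3 + 0)²*(-3276) = 3²*(-3276) = 9*(-3276) = -29484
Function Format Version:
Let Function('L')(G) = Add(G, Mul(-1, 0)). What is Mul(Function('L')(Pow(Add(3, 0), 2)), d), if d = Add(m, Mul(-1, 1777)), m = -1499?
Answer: -29484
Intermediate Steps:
Function('L')(G) = G (Function('L')(G) = Add(G, 0) = G)
d = -3276 (d = Add(-1499, Mul(-1, 1777)) = Add(-1499, -1777) = -3276)
Mul(Function('L')(Pow(Add(3, 0), 2)), d) = Mul(Pow(Add(3, 0), 2), -3276) = Mul(Pow(3, 2), -3276) = Mul(9, -3276) = -29484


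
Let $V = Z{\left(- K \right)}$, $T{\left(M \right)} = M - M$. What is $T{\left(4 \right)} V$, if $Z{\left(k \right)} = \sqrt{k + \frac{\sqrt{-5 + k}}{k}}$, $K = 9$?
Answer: $0$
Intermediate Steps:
$T{\left(M \right)} = 0$
$Z{\left(k \right)} = \sqrt{k + \frac{\sqrt{-5 + k}}{k}}$
$V = \sqrt{-9 - \frac{i \sqrt{14}}{9}}$ ($V = \sqrt{\left(-1\right) 9 + \frac{\sqrt{-5 - 9}}{\left(-1\right) 9}} = \sqrt{-9 + \frac{\sqrt{-5 - 9}}{-9}} = \sqrt{-9 - \frac{\sqrt{-14}}{9}} = \sqrt{-9 - \frac{i \sqrt{14}}{9}} \approx 0.069272 - 3.0008 i$)
$T{\left(4 \right)} V = 0 \frac{\sqrt{-81 - i \sqrt{14}}}{3} = 0$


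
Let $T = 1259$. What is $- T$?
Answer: $-1259$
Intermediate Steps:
$- T = \left(-1\right) 1259 = -1259$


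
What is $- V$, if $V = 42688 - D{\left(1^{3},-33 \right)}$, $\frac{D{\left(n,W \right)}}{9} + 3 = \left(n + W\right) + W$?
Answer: $-43300$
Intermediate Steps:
$D{\left(n,W \right)} = -27 + 9 n + 18 W$ ($D{\left(n,W \right)} = -27 + 9 \left(\left(n + W\right) + W\right) = -27 + 9 \left(\left(W + n\right) + W\right) = -27 + 9 \left(n + 2 W\right) = -27 + \left(9 n + 18 W\right) = -27 + 9 n + 18 W$)
$V = 43300$ ($V = 42688 - \left(-27 + 9 \cdot 1^{3} + 18 \left(-33\right)\right) = 42688 - \left(-27 + 9 \cdot 1 - 594\right) = 42688 - \left(-27 + 9 - 594\right) = 42688 - -612 = 42688 + 612 = 43300$)
$- V = \left(-1\right) 43300 = -43300$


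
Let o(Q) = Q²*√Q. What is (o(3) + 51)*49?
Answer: 2499 + 441*√3 ≈ 3262.8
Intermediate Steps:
o(Q) = Q^(5/2)
(o(3) + 51)*49 = (3^(5/2) + 51)*49 = (9*√3 + 51)*49 = (51 + 9*√3)*49 = 2499 + 441*√3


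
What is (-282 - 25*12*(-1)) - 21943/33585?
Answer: 582587/33585 ≈ 17.347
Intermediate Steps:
(-282 - 25*12*(-1)) - 21943/33585 = (-282 - 300*(-1)) - 21943*1/33585 = (-282 - 1*(-300)) - 21943/33585 = (-282 + 300) - 21943/33585 = 18 - 21943/33585 = 582587/33585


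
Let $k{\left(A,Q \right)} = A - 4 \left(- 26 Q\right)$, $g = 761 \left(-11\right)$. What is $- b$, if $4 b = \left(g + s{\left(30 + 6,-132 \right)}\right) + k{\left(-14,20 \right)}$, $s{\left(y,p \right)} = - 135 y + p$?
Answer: $\frac{11297}{4} \approx 2824.3$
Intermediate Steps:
$s{\left(y,p \right)} = p - 135 y$
$g = -8371$
$k{\left(A,Q \right)} = A + 104 Q$
$b = - \frac{11297}{4}$ ($b = \frac{\left(-8371 - \left(132 + 135 \left(30 + 6\right)\right)\right) + \left(-14 + 104 \cdot 20\right)}{4} = \frac{\left(-8371 - 4992\right) + \left(-14 + 2080\right)}{4} = \frac{\left(-8371 - 4992\right) + 2066}{4} = \frac{-13363 + 2066}{4} = \frac{1}{4} \left(-11297\right) = - \frac{11297}{4} \approx -2824.3$)
$- b = \left(-1\right) \left(- \frac{11297}{4}\right) = \frac{11297}{4}$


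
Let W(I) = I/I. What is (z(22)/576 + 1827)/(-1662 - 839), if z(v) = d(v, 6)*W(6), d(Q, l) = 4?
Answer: -263089/360144 ≈ -0.73051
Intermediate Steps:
W(I) = 1
z(v) = 4 (z(v) = 4*1 = 4)
(z(22)/576 + 1827)/(-1662 - 839) = (4/576 + 1827)/(-1662 - 839) = (4*(1/576) + 1827)/(-2501) = (1/144 + 1827)*(-1/2501) = (263089/144)*(-1/2501) = -263089/360144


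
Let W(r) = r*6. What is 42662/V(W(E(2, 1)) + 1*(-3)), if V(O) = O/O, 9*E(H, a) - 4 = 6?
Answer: 42662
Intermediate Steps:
E(H, a) = 10/9 (E(H, a) = 4/9 + (1/9)*6 = 4/9 + 2/3 = 10/9)
W(r) = 6*r
V(O) = 1
42662/V(W(E(2, 1)) + 1*(-3)) = 42662/1 = 42662*1 = 42662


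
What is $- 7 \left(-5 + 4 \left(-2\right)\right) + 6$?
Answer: $97$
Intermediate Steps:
$- 7 \left(-5 + 4 \left(-2\right)\right) + 6 = - 7 \left(-5 - 8\right) + 6 = \left(-7\right) \left(-13\right) + 6 = 91 + 6 = 97$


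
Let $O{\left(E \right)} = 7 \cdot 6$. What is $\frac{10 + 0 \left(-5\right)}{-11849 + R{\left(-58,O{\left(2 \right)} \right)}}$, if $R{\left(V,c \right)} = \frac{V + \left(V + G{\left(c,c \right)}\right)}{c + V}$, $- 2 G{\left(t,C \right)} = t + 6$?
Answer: $- \frac{40}{47361} \approx -0.00084458$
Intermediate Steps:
$G{\left(t,C \right)} = -3 - \frac{t}{2}$ ($G{\left(t,C \right)} = - \frac{t + 6}{2} = - \frac{6 + t}{2} = -3 - \frac{t}{2}$)
$O{\left(E \right)} = 42$
$R{\left(V,c \right)} = \frac{-3 + 2 V - \frac{c}{2}}{V + c}$ ($R{\left(V,c \right)} = \frac{V - \left(3 + \frac{c}{2} - V\right)}{c + V} = \frac{V - \left(3 + \frac{c}{2} - V\right)}{V + c} = \frac{-3 + 2 V - \frac{c}{2}}{V + c}$)
$\frac{10 + 0 \left(-5\right)}{-11849 + R{\left(-58,O{\left(2 \right)} \right)}} = \frac{10 + 0 \left(-5\right)}{-11849 + \frac{-3 + 2 \left(-58\right) - 21}{-58 + 42}} = \frac{10 + 0}{-11849 + \frac{-3 - 116 - 21}{-16}} = \frac{10}{-11849 - - \frac{35}{4}} = \frac{10}{-11849 + \frac{35}{4}} = \frac{10}{- \frac{47361}{4}} = 10 \left(- \frac{4}{47361}\right) = - \frac{40}{47361}$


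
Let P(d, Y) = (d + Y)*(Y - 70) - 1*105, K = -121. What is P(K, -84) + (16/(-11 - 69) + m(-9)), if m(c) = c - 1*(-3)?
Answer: 157294/5 ≈ 31459.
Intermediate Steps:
m(c) = 3 + c (m(c) = c + 3 = 3 + c)
P(d, Y) = -105 + (-70 + Y)*(Y + d) (P(d, Y) = (Y + d)*(-70 + Y) - 105 = (-70 + Y)*(Y + d) - 105 = -105 + (-70 + Y)*(Y + d))
P(K, -84) + (16/(-11 - 69) + m(-9)) = (-105 + (-84)**2 - 70*(-84) - 70*(-121) - 84*(-121)) + (16/(-11 - 69) + (3 - 9)) = (-105 + 7056 + 5880 + 8470 + 10164) + (16/(-80) - 6) = 31465 + (16*(-1/80) - 6) = 31465 + (-1/5 - 6) = 31465 - 31/5 = 157294/5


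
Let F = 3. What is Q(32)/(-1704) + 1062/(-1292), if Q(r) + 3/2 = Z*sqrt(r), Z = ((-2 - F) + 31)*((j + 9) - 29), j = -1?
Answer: -301285/366928 + 91*sqrt(2)/71 ≈ 0.99148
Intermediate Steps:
Z = -546 (Z = ((-2 - 1*3) + 31)*((-1 + 9) - 29) = ((-2 - 3) + 31)*(8 - 29) = (-5 + 31)*(-21) = 26*(-21) = -546)
Q(r) = -3/2 - 546*sqrt(r)
Q(32)/(-1704) + 1062/(-1292) = (-3/2 - 2184*sqrt(2))/(-1704) + 1062/(-1292) = (-3/2 - 2184*sqrt(2))*(-1/1704) + 1062*(-1/1292) = (-3/2 - 2184*sqrt(2))*(-1/1704) - 531/646 = (1/1136 + 91*sqrt(2)/71) - 531/646 = -301285/366928 + 91*sqrt(2)/71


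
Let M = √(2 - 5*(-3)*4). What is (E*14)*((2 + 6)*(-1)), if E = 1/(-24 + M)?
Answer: 1344/257 + 56*√62/257 ≈ 6.9453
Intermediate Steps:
M = √62 (M = √(2 + 15*4) = √(2 + 60) = √62 ≈ 7.8740)
E = 1/(-24 + √62) ≈ -0.062012
(E*14)*((2 + 6)*(-1)) = ((-12/257 - √62/514)*14)*((2 + 6)*(-1)) = (-168/257 - 7*√62/257)*(8*(-1)) = (-168/257 - 7*√62/257)*(-8) = 1344/257 + 56*√62/257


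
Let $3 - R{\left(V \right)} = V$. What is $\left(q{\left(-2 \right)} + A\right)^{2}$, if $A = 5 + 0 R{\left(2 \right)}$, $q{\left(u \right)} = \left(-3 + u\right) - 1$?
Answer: $1$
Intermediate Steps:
$R{\left(V \right)} = 3 - V$
$q{\left(u \right)} = -4 + u$
$A = 5$ ($A = 5 + 0 \left(3 - 2\right) = 5 + 0 \cdot 1 = 5 + 0 = 5$)
$\left(q{\left(-2 \right)} + A\right)^{2} = \left(\left(-4 - 2\right) + 5\right)^{2} = \left(-6 + 5\right)^{2} = \left(-1\right)^{2} = 1$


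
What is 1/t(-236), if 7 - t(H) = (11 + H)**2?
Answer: -1/50618 ≈ -1.9756e-5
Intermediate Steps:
t(H) = 7 - (11 + H)**2
1/t(-236) = 1/(7 - (11 - 236)**2) = 1/(7 - 1*(-225)**2) = 1/(7 - 1*50625) = 1/(7 - 50625) = 1/(-50618) = -1/50618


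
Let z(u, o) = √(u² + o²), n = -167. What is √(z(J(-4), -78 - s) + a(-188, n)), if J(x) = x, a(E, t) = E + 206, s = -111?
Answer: √(18 + √1105) ≈ 7.1583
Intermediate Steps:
a(E, t) = 206 + E
z(u, o) = √(o² + u²)
√(z(J(-4), -78 - s) + a(-188, n)) = √(√((-78 - 1*(-111))² + (-4)²) + (206 - 188)) = √(√((-78 + 111)² + 16) + 18) = √(√(33² + 16) + 18) = √(√(1089 + 16) + 18) = √(√1105 + 18) = √(18 + √1105)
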